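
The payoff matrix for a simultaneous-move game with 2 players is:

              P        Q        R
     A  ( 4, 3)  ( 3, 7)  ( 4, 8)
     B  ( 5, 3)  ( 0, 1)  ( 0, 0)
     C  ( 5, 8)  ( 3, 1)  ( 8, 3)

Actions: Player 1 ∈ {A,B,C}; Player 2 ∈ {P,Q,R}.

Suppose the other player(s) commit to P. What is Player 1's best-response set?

argmax u_1 = {B,C}

u_1(A vs P) = 4
u_1(B vs P) = 5
u_1(C vs P) = 5
max payoff 5 at {B,C}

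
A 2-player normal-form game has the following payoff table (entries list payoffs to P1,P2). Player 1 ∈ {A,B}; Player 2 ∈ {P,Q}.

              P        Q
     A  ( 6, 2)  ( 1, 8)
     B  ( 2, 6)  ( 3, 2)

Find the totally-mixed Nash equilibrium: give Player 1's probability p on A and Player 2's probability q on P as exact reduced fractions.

P1 indiff ⇒ q·6+(1-q)·1 = q·2+(1-q)·3 ⇒ q(4) = (1-q)(2) ⇒ q = 1/3
P2 indiff ⇒ p·2+(1-p)·6 = p·8+(1-p)·2 ⇒ p(-6) = (1-p)(-4) ⇒ p = 2/5

P1 mixes 2/5 on A; P2 mixes 1/3 on P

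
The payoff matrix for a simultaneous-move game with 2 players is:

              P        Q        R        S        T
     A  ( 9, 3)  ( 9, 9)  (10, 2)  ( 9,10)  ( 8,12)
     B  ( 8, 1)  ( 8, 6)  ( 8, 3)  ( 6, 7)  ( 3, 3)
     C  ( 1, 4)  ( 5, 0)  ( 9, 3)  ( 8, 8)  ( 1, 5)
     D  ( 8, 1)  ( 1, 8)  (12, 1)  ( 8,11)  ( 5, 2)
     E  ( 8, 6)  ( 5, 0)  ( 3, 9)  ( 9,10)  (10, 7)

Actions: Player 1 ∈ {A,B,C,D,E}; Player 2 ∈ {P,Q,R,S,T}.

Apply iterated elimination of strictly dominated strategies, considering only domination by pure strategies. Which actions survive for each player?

P1 drop B (A beats it: P:9>8 Q:9>8 R:10>8 S:9>6 T:8>3)
P1 drop C (A beats it: P:9>1 Q:9>5 R:10>9 S:9>8 T:8>1)
P2 drop P (S beats it: A:10>3 D:11>1 E:10>6)
P2 drop Q (S beats it: A:10>9 D:11>8 E:10>0)
P2 drop R (S beats it: A:10>2 D:11>1 E:10>9)
P1 drop D (A beats it: S:9>8 T:8>5)
P1→{A,E} P2→{S,T}

IESDS → P1:{A,E} P2:{S,T}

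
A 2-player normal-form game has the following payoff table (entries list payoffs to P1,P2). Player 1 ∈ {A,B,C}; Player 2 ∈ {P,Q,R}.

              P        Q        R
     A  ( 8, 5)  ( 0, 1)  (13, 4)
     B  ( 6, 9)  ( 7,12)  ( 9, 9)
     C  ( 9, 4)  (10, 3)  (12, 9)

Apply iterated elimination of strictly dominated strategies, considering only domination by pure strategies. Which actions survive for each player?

P1 drop B (C beats it: P:9>6 Q:10>7 R:12>9)
P2 drop Q (P beats it: A:5>1 C:4>3)
P1→{A,C} P2→{P,R}

Survivors P1:{A,C} P2:{P,R}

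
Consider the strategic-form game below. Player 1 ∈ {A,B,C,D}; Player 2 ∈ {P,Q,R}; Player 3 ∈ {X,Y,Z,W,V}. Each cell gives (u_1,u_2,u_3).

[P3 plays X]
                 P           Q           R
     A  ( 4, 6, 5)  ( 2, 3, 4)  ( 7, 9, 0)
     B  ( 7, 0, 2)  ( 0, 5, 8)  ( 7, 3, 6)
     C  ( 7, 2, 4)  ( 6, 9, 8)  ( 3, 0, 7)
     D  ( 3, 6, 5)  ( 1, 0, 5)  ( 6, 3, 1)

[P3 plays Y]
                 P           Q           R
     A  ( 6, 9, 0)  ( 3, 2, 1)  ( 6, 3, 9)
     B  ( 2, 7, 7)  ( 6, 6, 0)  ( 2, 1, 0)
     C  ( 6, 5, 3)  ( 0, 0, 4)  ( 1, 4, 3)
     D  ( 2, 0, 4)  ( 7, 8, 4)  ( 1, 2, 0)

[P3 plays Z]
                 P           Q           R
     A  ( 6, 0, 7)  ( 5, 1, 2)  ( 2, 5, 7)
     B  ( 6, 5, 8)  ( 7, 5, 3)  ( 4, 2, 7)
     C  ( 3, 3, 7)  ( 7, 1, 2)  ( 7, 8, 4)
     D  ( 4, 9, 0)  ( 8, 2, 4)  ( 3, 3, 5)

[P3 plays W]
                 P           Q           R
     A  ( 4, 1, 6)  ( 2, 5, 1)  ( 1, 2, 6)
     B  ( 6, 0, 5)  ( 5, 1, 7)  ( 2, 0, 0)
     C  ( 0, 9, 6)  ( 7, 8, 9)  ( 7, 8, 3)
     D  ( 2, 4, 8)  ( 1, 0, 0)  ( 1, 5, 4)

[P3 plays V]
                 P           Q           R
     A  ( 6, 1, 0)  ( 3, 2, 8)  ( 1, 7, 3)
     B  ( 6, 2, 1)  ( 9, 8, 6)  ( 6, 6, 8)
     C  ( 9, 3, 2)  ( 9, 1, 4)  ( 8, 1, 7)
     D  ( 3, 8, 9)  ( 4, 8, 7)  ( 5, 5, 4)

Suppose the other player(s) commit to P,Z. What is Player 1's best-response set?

P1 best: {A,B}

u_1(A vs P,Z) = 6
u_1(B vs P,Z) = 6
u_1(C vs P,Z) = 3
u_1(D vs P,Z) = 4
max payoff 6 at {A,B}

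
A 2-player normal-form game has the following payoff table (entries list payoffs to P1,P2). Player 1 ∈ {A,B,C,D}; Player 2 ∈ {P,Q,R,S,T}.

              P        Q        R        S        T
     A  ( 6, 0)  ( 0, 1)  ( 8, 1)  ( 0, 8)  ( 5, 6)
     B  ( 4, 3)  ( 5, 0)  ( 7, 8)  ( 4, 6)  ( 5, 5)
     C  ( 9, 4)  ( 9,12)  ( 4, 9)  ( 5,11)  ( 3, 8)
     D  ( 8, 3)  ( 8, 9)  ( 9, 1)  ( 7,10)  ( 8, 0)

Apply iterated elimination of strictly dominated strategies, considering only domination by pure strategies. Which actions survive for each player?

IESDS → P1:{C,D} P2:{Q,S}

P1 drop A (D beats it: P:8>6 Q:8>0 R:9>8 S:7>0 T:8>5)
P1 drop B (D beats it: P:8>4 Q:8>5 R:9>7 S:7>4 T:8>5)
P2 drop P (Q beats it: C:12>4 D:9>3)
P2 drop R (Q beats it: C:12>9 D:9>1)
P2 drop T (Q beats it: C:12>8 D:9>0)
P1→{C,D} P2→{Q,S}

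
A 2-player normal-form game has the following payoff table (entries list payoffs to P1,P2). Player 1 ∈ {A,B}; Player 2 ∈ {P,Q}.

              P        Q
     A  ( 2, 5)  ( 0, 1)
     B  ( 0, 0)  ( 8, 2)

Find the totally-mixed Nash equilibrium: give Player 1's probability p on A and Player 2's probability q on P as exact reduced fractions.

(p,q) = (1/3, 4/5)

P1 indiff ⇒ q·2+(1-q)·0 = q·0+(1-q)·8 ⇒ q(2) = (1-q)(8) ⇒ q = 4/5
P2 indiff ⇒ p·5+(1-p)·0 = p·1+(1-p)·2 ⇒ p(4) = (1-p)(2) ⇒ p = 1/3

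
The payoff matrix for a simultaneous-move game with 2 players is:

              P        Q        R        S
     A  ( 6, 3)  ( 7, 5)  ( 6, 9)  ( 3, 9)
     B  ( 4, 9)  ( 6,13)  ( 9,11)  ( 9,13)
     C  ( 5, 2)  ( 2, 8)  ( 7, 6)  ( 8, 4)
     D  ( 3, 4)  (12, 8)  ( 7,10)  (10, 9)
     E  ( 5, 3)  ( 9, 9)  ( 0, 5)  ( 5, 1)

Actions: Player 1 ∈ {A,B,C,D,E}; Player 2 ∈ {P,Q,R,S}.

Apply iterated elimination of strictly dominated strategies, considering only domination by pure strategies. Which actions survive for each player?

IESDS → P1:{B,D} P2:{Q,R,S}

P2 drop P (Q beats it: A:5>3 B:13>9 C:8>2 D:8>4 E:9>3)
P1 drop A (D beats it: Q:12>7 R:7>6 S:10>3)
P1 drop C (B beats it: Q:6>2 R:9>7 S:9>8)
P1 drop E (D beats it: Q:12>9 R:7>0 S:10>5)
P1→{B,D} P2→{Q,R,S}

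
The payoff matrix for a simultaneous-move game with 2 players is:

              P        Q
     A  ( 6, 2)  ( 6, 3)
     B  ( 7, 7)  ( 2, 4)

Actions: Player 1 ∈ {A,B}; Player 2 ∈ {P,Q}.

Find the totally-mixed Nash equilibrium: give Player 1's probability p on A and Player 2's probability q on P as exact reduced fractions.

P1 indiff ⇒ q·6+(1-q)·6 = q·7+(1-q)·2 ⇒ q(-1) = (1-q)(-4) ⇒ q = 4/5
P2 indiff ⇒ p·2+(1-p)·7 = p·3+(1-p)·4 ⇒ p(-1) = (1-p)(-3) ⇒ p = 3/4

P1 mixes 3/4 on A; P2 mixes 4/5 on P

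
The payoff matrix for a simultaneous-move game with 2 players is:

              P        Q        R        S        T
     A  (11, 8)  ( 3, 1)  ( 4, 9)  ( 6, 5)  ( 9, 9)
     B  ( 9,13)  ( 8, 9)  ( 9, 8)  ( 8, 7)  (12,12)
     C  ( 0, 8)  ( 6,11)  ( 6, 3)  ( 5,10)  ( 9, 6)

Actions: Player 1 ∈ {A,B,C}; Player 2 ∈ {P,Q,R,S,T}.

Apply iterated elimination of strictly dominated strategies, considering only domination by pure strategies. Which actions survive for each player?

P1 drop C (B beats it: P:9>0 Q:8>6 R:9>6 S:8>5 T:12>9)
P2 drop Q (P beats it: A:8>1 B:13>9)
P2 drop S (P beats it: A:8>5 B:13>7)
P1→{A,B} P2→{P,R,T}

Remaining: P1:{A,B} P2:{P,R,T}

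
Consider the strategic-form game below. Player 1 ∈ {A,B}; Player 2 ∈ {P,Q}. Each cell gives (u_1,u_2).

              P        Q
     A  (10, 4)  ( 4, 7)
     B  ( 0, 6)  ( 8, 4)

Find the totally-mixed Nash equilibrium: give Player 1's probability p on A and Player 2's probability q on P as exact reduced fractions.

P1 indiff ⇒ q·10+(1-q)·4 = q·0+(1-q)·8 ⇒ q(10) = (1-q)(4) ⇒ q = 2/7
P2 indiff ⇒ p·4+(1-p)·6 = p·7+(1-p)·4 ⇒ p(-3) = (1-p)(-2) ⇒ p = 2/5

P1 mixes 2/5 on A; P2 mixes 2/7 on P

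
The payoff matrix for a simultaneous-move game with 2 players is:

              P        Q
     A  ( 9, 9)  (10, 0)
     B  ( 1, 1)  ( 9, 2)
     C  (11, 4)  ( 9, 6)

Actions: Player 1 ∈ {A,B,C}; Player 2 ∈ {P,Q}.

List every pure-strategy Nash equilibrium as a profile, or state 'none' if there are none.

(A,P): not NE [P1→C gives 11>9]
(A,Q): not NE [P2→P gives 9>0]
(B,P): not NE [P1→C gives 11>1; P2→Q gives 2>1]
(B,Q): not NE [P1→A gives 10>9]
(C,P): not NE [P2→Q gives 6>4]
(C,Q): not NE [P1→A gives 10>9]

No pure NE.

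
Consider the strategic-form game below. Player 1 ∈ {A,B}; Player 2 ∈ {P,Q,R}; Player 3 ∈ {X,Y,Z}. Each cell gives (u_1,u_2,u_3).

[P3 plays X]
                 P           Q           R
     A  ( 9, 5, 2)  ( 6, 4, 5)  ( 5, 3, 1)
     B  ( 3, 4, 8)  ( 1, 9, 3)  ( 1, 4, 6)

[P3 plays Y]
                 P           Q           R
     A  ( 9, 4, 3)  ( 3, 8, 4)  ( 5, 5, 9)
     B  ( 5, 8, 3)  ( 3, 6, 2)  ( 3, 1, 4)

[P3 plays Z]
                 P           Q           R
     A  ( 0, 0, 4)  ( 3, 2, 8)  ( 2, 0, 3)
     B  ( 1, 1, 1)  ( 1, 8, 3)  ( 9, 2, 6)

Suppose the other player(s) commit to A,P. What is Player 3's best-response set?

u_3(X vs A,P) = 2
u_3(Y vs A,P) = 3
u_3(Z vs A,P) = 4
max payoff 4 at {Z}

P3 best: {Z}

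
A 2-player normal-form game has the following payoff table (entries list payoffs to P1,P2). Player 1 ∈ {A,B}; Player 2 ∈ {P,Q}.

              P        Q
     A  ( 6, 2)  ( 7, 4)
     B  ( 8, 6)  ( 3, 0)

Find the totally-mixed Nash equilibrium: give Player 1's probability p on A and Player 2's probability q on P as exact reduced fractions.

P1 indiff ⇒ q·6+(1-q)·7 = q·8+(1-q)·3 ⇒ q(-2) = (1-q)(-4) ⇒ q = 2/3
P2 indiff ⇒ p·2+(1-p)·6 = p·4+(1-p)·0 ⇒ p(-2) = (1-p)(-6) ⇒ p = 3/4

P1 mixes 3/4 on A; P2 mixes 2/3 on P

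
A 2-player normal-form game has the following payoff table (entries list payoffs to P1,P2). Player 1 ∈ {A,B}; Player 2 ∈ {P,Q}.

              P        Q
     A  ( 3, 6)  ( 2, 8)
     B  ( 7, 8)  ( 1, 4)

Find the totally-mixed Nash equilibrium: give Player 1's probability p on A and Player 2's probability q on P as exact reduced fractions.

P1 mixes 2/3 on A; P2 mixes 1/5 on P

P1 indiff ⇒ q·3+(1-q)·2 = q·7+(1-q)·1 ⇒ q(-4) = (1-q)(-1) ⇒ q = 1/5
P2 indiff ⇒ p·6+(1-p)·8 = p·8+(1-p)·4 ⇒ p(-2) = (1-p)(-4) ⇒ p = 2/3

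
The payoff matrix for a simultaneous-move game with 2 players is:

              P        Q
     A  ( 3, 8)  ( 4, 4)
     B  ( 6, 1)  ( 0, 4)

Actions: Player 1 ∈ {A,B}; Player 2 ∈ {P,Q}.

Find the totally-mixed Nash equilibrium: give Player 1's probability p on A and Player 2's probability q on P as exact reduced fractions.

P1 indiff ⇒ q·3+(1-q)·4 = q·6+(1-q)·0 ⇒ q(-3) = (1-q)(-4) ⇒ q = 4/7
P2 indiff ⇒ p·8+(1-p)·1 = p·4+(1-p)·4 ⇒ p(4) = (1-p)(3) ⇒ p = 3/7

(p,q) = (3/7, 4/7)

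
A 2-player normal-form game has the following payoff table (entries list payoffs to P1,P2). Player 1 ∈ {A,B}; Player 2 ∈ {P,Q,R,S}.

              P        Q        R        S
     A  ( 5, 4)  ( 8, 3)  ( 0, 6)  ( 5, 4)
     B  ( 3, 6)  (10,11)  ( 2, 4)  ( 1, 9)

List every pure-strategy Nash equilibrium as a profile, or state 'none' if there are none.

PSNE = {(B,Q)}

(A,P): not NE [P2→R gives 6>4]
(A,Q): not NE [P1→B gives 10>8; P2→R gives 6>3]
(A,R): not NE [P1→B gives 2>0]
(A,S): not NE [P2→R gives 6>4]
(B,P): not NE [P1→A gives 5>3; P2→Q gives 11>6]
(B,Q): NE
(B,R): not NE [P2→Q gives 11>4]
(B,S): not NE [P1→A gives 5>1; P2→Q gives 11>9]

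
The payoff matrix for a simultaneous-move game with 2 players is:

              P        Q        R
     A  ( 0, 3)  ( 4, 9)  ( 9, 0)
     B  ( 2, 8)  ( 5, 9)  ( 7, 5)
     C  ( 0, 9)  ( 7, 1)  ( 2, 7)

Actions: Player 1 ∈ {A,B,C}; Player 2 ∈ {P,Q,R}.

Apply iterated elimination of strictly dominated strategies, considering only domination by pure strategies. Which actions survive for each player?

IESDS → P1:{B,C} P2:{P,Q}

P2 drop R (P beats it: A:3>0 B:8>5 C:9>7)
P1 drop A (B beats it: P:2>0 Q:5>4)
P1→{B,C} P2→{P,Q}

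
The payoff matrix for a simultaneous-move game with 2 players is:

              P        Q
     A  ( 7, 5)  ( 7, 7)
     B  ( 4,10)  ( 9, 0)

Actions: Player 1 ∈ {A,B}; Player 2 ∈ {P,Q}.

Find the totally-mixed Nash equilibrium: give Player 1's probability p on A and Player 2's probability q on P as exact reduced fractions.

P1 mixes 5/6 on A; P2 mixes 2/5 on P

P1 indiff ⇒ q·7+(1-q)·7 = q·4+(1-q)·9 ⇒ q(3) = (1-q)(2) ⇒ q = 2/5
P2 indiff ⇒ p·5+(1-p)·10 = p·7+(1-p)·0 ⇒ p(-2) = (1-p)(-10) ⇒ p = 5/6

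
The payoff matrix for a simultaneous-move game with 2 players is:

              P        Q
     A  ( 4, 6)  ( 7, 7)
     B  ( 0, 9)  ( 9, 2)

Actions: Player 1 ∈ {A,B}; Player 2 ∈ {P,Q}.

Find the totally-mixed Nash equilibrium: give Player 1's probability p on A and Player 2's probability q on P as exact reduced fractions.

P1 indiff ⇒ q·4+(1-q)·7 = q·0+(1-q)·9 ⇒ q(4) = (1-q)(2) ⇒ q = 1/3
P2 indiff ⇒ p·6+(1-p)·9 = p·7+(1-p)·2 ⇒ p(-1) = (1-p)(-7) ⇒ p = 7/8

P1 mixes 7/8 on A; P2 mixes 1/3 on P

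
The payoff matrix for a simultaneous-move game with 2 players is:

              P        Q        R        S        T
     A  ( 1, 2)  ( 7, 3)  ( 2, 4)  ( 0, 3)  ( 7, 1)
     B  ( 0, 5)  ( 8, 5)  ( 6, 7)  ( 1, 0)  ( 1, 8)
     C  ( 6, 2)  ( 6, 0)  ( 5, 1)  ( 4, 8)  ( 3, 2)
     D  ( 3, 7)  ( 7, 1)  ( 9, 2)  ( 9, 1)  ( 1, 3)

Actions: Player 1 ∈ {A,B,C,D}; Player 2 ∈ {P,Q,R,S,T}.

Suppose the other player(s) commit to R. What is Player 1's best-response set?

u_1(A vs R) = 2
u_1(B vs R) = 6
u_1(C vs R) = 5
u_1(D vs R) = 9
max payoff 9 at {D}

P1 best: {D}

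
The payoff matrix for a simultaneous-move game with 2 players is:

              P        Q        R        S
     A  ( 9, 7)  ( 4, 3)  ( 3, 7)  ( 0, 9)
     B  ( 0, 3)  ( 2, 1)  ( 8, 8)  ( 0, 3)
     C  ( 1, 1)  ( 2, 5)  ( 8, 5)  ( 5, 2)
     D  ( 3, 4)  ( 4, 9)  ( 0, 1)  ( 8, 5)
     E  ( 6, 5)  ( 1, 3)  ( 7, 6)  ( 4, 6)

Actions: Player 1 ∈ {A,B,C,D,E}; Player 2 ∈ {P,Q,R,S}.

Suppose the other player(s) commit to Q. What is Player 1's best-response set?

u_1(A vs Q) = 4
u_1(B vs Q) = 2
u_1(C vs Q) = 2
u_1(D vs Q) = 4
u_1(E vs Q) = 1
max payoff 4 at {A,D}

BR_1 = {A,D}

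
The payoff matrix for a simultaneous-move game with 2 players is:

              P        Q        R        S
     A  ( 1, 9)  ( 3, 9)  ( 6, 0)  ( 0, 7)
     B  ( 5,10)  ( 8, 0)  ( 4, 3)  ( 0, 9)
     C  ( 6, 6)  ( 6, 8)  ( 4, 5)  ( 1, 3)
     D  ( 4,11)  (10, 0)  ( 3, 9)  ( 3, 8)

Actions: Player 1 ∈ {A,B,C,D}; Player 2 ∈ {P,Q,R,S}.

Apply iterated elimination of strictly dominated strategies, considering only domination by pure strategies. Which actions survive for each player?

P2 drop R (P beats it: A:9>0 B:10>3 C:6>5 D:11>9)
P1 drop A (C beats it: P:6>1 Q:6>3 S:1>0)
P2 drop S (P beats it: B:10>9 C:6>3 D:11>8)
P1→{B,C,D} P2→{P,Q}

Survivors P1:{B,C,D} P2:{P,Q}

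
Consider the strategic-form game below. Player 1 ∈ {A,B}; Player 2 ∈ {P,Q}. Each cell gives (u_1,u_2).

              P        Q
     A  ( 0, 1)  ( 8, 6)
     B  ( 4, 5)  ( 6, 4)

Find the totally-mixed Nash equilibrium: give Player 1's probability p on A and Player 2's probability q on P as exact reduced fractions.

P1 indiff ⇒ q·0+(1-q)·8 = q·4+(1-q)·6 ⇒ q(-4) = (1-q)(-2) ⇒ q = 1/3
P2 indiff ⇒ p·1+(1-p)·5 = p·6+(1-p)·4 ⇒ p(-5) = (1-p)(-1) ⇒ p = 1/6

p=1/6, q=1/3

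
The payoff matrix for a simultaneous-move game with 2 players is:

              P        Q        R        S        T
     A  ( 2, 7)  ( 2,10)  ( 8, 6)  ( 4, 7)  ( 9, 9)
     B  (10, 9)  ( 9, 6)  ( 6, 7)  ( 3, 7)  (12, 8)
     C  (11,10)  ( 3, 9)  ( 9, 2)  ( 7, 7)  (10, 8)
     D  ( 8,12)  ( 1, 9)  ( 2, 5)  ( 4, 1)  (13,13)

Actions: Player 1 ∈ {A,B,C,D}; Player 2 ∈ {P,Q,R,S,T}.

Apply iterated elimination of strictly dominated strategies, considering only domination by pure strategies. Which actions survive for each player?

Survivors P1:{B,C,D} P2:{P,T}

P1 drop A (C beats it: P:11>2 Q:3>2 R:9>8 S:7>4 T:10>9)
P2 drop Q (P beats it: B:9>6 C:10>9 D:12>9)
P2 drop R (P beats it: B:9>7 C:10>2 D:12>5)
P2 drop S (P beats it: B:9>7 C:10>7 D:12>1)
P1→{B,C,D} P2→{P,T}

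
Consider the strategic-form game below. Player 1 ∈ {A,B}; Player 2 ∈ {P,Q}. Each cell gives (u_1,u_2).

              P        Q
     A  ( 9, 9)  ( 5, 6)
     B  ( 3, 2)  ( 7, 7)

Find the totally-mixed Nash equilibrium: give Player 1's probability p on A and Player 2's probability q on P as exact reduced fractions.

P1 mixes 5/8 on A; P2 mixes 1/4 on P

P1 indiff ⇒ q·9+(1-q)·5 = q·3+(1-q)·7 ⇒ q(6) = (1-q)(2) ⇒ q = 1/4
P2 indiff ⇒ p·9+(1-p)·2 = p·6+(1-p)·7 ⇒ p(3) = (1-p)(5) ⇒ p = 5/8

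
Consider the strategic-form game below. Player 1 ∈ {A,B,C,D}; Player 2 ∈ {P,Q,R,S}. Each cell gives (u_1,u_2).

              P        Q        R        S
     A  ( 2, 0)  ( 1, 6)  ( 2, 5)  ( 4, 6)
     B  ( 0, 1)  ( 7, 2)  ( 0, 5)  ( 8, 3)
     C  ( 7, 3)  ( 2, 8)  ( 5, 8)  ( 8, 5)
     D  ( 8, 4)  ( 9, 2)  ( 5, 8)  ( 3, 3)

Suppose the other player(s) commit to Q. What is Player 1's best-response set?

u_1(A vs Q) = 1
u_1(B vs Q) = 7
u_1(C vs Q) = 2
u_1(D vs Q) = 9
max payoff 9 at {D}

argmax u_1 = {D}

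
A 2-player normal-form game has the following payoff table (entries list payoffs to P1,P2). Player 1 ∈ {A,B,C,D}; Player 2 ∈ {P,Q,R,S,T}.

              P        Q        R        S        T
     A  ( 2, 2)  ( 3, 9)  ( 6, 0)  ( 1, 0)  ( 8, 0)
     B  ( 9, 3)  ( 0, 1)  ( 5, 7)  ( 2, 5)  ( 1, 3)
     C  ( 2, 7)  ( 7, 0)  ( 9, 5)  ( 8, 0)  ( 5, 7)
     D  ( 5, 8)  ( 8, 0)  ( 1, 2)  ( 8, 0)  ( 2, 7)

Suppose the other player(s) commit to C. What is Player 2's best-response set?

u_2(P vs C) = 7
u_2(Q vs C) = 0
u_2(R vs C) = 5
u_2(S vs C) = 0
u_2(T vs C) = 7
max payoff 7 at {P,T}

argmax u_2 = {P,T}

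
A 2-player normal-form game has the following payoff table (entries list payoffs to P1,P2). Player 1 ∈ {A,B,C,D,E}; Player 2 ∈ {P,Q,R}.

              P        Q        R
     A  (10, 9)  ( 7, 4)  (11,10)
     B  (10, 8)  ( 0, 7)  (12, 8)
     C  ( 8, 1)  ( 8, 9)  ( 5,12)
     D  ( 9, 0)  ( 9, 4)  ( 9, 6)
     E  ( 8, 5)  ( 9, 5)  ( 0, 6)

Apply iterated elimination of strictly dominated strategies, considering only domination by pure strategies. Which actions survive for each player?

Remaining: P1:{A,B} P2:{P,R}

P1 drop C (D beats it: P:9>8 Q:9>8 R:9>5)
P2 drop Q (R beats it: A:10>4 B:8>7 D:6>4 E:6>5)
P1 drop D (A beats it: P:10>9 R:11>9)
P1 drop E (A beats it: P:10>8 R:11>0)
P1→{A,B} P2→{P,R}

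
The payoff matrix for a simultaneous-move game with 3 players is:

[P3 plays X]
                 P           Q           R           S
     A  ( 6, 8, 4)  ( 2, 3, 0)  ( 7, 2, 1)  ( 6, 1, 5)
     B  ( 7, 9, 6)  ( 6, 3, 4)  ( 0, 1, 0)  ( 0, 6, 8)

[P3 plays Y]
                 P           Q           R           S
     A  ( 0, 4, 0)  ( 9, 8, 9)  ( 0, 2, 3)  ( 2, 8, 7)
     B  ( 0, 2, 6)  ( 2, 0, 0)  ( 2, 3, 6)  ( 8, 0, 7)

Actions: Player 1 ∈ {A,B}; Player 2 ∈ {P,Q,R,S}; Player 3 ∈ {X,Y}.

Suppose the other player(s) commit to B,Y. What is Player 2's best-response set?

u_2(P vs B,Y) = 2
u_2(Q vs B,Y) = 0
u_2(R vs B,Y) = 3
u_2(S vs B,Y) = 0
max payoff 3 at {R}

BR_2 = {R}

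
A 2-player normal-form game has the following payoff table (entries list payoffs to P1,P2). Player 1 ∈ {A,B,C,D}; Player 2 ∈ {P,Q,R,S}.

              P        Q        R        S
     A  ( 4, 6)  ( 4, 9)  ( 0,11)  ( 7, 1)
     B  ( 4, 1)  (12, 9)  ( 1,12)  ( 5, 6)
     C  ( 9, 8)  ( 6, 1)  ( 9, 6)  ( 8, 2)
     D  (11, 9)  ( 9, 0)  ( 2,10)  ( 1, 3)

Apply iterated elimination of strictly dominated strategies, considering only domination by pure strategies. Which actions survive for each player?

Survivors P1:{C,D} P2:{P,R}

P1 drop A (C beats it: P:9>4 Q:6>4 R:9>0 S:8>7)
P2 drop Q (R beats it: B:12>9 C:6>1 D:10>0)
P1 drop B (C beats it: P:9>4 R:9>1 S:8>5)
P2 drop S (P beats it: C:8>2 D:9>3)
P1→{C,D} P2→{P,R}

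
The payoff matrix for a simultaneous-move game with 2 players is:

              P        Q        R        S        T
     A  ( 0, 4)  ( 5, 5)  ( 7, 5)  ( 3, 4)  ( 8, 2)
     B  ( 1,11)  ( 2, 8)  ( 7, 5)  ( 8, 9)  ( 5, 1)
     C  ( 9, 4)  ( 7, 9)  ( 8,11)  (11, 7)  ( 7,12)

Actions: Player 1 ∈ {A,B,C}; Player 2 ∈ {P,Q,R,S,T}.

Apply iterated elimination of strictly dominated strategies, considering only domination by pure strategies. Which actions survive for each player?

P1 drop B (C beats it: P:9>1 Q:7>2 R:8>7 S:11>8 T:7>5)
P2 drop P (Q beats it: A:5>4 C:9>4)
P2 drop S (Q beats it: A:5>4 C:9>7)
P1→{A,C} P2→{Q,R,T}

Remaining: P1:{A,C} P2:{Q,R,T}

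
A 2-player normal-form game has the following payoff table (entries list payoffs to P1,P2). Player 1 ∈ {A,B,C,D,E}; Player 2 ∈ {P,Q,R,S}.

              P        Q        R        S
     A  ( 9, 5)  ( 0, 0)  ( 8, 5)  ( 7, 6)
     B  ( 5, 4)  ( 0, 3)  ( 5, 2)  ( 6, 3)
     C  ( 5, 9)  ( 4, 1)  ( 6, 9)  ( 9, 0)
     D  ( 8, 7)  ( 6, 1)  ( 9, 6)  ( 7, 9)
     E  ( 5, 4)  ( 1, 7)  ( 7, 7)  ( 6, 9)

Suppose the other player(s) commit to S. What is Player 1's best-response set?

u_1(A vs S) = 7
u_1(B vs S) = 6
u_1(C vs S) = 9
u_1(D vs S) = 7
u_1(E vs S) = 6
max payoff 9 at {C}

argmax u_1 = {C}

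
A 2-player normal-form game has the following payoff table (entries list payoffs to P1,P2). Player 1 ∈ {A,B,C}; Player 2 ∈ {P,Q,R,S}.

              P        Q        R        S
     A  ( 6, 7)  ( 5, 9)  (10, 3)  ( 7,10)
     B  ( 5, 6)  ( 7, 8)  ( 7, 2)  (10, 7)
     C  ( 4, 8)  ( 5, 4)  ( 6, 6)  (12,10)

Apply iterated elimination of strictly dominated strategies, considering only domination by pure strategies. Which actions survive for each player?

IESDS → P1:{B,C} P2:{Q,S}

P2 drop P (S beats it: A:10>7 B:7>6 C:10>8)
P2 drop R (S beats it: A:10>3 B:7>2 C:10>6)
P1 drop A (B beats it: Q:7>5 S:10>7)
P1→{B,C} P2→{Q,S}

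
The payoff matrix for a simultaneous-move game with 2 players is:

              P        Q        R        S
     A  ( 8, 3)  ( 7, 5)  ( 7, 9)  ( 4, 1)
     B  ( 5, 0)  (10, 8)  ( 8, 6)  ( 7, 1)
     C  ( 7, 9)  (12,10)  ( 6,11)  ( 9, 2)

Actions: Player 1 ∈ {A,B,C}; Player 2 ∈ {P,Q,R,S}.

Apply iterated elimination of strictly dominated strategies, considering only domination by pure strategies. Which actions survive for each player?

P2 drop P (Q beats it: A:5>3 B:8>0 C:10>9)
P1 drop A (B beats it: Q:10>7 R:8>7 S:7>4)
P2 drop S (Q beats it: B:8>1 C:10>2)
P1→{B,C} P2→{Q,R}

Survivors P1:{B,C} P2:{Q,R}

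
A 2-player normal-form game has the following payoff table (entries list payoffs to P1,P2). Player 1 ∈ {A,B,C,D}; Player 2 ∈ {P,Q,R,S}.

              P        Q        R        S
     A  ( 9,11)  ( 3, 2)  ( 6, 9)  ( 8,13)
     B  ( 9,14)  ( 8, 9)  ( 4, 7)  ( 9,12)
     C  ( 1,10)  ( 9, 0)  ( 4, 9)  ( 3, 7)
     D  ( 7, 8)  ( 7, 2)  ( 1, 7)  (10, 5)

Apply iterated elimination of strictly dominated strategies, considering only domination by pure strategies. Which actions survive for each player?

P2 drop Q (P beats it: A:11>2 B:14>9 C:10>0 D:8>2)
P1 drop C (A beats it: P:9>1 R:6>4 S:8>3)
P2 drop R (P beats it: A:11>9 B:14>7 D:8>7)
P1→{A,B,D} P2→{P,S}

Survivors P1:{A,B,D} P2:{P,S}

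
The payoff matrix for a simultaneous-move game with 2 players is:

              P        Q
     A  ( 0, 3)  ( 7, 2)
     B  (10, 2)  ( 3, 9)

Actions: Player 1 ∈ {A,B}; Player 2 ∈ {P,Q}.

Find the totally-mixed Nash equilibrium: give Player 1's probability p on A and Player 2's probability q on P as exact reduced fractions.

P1 indiff ⇒ q·0+(1-q)·7 = q·10+(1-q)·3 ⇒ q(-10) = (1-q)(-4) ⇒ q = 2/7
P2 indiff ⇒ p·3+(1-p)·2 = p·2+(1-p)·9 ⇒ p(1) = (1-p)(7) ⇒ p = 7/8

P1 mixes 7/8 on A; P2 mixes 2/7 on P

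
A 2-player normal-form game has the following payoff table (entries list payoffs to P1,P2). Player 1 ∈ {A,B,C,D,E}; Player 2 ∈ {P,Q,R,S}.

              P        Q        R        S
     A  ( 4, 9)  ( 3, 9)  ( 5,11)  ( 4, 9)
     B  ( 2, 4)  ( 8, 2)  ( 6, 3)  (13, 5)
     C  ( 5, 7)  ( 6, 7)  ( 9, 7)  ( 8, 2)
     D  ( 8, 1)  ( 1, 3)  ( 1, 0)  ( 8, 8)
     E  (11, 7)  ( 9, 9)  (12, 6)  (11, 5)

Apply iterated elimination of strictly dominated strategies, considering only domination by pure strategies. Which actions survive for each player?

Survivors P1:{B,E} P2:{P,Q,S}

P1 drop A (C beats it: P:5>4 Q:6>3 R:9>5 S:8>4)
P1 drop C (E beats it: P:11>5 Q:9>6 R:12>9 S:11>8)
P1 drop D (E beats it: P:11>8 Q:9>1 R:12>1 S:11>8)
P2 drop R (P beats it: B:4>3 E:7>6)
P1→{B,E} P2→{P,Q,S}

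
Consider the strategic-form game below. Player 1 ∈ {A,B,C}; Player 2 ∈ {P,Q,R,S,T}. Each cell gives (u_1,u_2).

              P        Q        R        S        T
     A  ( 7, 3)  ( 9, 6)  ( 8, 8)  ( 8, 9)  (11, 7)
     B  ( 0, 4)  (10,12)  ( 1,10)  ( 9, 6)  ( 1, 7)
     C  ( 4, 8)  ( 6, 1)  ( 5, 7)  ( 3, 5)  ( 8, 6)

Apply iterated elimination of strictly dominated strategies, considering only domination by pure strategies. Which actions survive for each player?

Remaining: P1:{A,B} P2:{Q,R,S}

P1 drop C (A beats it: P:7>4 Q:9>6 R:8>5 S:8>3 T:11>8)
P2 drop P (Q beats it: A:6>3 B:12>4)
P2 drop T (R beats it: A:8>7 B:10>7)
P1→{A,B} P2→{Q,R,S}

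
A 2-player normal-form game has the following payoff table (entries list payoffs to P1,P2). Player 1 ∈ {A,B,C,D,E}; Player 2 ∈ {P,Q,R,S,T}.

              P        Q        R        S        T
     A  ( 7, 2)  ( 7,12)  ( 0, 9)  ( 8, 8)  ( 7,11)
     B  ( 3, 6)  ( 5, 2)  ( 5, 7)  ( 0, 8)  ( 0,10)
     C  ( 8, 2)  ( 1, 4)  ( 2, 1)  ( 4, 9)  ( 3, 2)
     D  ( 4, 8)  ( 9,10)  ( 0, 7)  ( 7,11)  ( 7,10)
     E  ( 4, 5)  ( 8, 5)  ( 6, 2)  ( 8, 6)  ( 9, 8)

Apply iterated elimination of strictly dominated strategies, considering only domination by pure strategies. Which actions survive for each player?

P1 drop B (E beats it: P:4>3 Q:8>5 R:6>5 S:8>0 T:9>0)
P2 drop P (S beats it: A:8>2 C:9>2 D:11>8 E:6>5)
P1 drop C (E beats it: Q:8>1 R:6>2 S:8>4 T:9>3)
P2 drop R (Q beats it: A:12>9 D:10>7 E:5>2)
P1→{A,D,E} P2→{Q,S,T}

Remaining: P1:{A,D,E} P2:{Q,S,T}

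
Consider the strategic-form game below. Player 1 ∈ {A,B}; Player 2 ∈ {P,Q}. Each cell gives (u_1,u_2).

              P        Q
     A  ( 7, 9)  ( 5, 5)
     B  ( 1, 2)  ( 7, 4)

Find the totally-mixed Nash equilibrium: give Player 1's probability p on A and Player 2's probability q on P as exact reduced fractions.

(p,q) = (1/3, 1/4)

P1 indiff ⇒ q·7+(1-q)·5 = q·1+(1-q)·7 ⇒ q(6) = (1-q)(2) ⇒ q = 1/4
P2 indiff ⇒ p·9+(1-p)·2 = p·5+(1-p)·4 ⇒ p(4) = (1-p)(2) ⇒ p = 1/3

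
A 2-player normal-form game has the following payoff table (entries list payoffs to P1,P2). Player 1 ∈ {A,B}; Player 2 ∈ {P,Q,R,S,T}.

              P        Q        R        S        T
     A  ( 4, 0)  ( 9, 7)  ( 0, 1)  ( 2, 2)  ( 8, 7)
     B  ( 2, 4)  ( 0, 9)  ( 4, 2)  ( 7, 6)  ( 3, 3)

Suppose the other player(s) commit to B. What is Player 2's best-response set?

BR_2 = {Q}

u_2(P vs B) = 4
u_2(Q vs B) = 9
u_2(R vs B) = 2
u_2(S vs B) = 6
u_2(T vs B) = 3
max payoff 9 at {Q}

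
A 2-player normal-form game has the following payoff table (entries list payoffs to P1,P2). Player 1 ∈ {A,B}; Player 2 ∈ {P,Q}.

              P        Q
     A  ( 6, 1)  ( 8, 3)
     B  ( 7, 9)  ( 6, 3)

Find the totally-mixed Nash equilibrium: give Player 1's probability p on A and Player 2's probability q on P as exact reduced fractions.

p=3/4, q=2/3

P1 indiff ⇒ q·6+(1-q)·8 = q·7+(1-q)·6 ⇒ q(-1) = (1-q)(-2) ⇒ q = 2/3
P2 indiff ⇒ p·1+(1-p)·9 = p·3+(1-p)·3 ⇒ p(-2) = (1-p)(-6) ⇒ p = 3/4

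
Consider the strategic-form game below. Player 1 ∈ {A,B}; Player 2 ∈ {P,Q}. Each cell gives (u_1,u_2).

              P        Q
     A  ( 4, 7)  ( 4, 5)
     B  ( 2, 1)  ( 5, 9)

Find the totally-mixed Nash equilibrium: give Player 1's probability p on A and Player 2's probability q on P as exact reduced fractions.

P1 indiff ⇒ q·4+(1-q)·4 = q·2+(1-q)·5 ⇒ q(2) = (1-q)(1) ⇒ q = 1/3
P2 indiff ⇒ p·7+(1-p)·1 = p·5+(1-p)·9 ⇒ p(2) = (1-p)(8) ⇒ p = 4/5

p=4/5, q=1/3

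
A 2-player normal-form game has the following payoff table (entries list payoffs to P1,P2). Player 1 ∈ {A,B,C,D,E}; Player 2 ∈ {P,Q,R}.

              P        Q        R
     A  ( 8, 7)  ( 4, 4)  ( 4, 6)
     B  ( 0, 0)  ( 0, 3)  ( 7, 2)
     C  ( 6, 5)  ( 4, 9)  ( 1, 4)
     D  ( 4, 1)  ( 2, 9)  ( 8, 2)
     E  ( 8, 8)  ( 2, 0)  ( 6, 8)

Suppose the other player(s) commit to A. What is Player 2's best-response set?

u_2(P vs A) = 7
u_2(Q vs A) = 4
u_2(R vs A) = 6
max payoff 7 at {P}

BR_2 = {P}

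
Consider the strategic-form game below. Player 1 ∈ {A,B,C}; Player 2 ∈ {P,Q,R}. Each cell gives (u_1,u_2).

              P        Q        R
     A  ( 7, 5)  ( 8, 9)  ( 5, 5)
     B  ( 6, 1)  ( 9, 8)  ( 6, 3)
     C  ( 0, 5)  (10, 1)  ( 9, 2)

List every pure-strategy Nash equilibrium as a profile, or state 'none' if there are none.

Equilibria: none

(A,P): not NE [P2→Q gives 9>5]
(A,Q): not NE [P1→C gives 10>8]
(A,R): not NE [P1→C gives 9>5; P2→Q gives 9>5]
(B,P): not NE [P1→A gives 7>6; P2→Q gives 8>1]
(B,Q): not NE [P1→C gives 10>9]
(B,R): not NE [P1→C gives 9>6; P2→Q gives 8>3]
(C,P): not NE [P1→A gives 7>0]
(C,Q): not NE [P2→P gives 5>1]
(C,R): not NE [P2→P gives 5>2]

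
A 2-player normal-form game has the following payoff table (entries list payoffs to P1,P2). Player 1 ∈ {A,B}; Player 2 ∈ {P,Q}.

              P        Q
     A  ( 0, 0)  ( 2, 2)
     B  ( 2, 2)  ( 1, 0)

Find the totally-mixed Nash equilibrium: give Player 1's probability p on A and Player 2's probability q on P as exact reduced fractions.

P1 indiff ⇒ q·0+(1-q)·2 = q·2+(1-q)·1 ⇒ q(-2) = (1-q)(-1) ⇒ q = 1/3
P2 indiff ⇒ p·0+(1-p)·2 = p·2+(1-p)·0 ⇒ p(-2) = (1-p)(-2) ⇒ p = 1/2

(p,q) = (1/2, 1/3)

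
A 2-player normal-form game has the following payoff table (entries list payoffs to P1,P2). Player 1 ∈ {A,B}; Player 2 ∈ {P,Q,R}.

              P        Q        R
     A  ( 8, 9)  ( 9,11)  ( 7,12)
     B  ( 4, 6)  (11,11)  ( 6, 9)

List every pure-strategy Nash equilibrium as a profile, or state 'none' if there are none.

(A,P): not NE [P2→R gives 12>9]
(A,Q): not NE [P1→B gives 11>9; P2→R gives 12>11]
(A,R): NE
(B,P): not NE [P1→A gives 8>4; P2→Q gives 11>6]
(B,Q): NE
(B,R): not NE [P1→A gives 7>6; P2→Q gives 11>9]

NE set: (A,R), (B,Q)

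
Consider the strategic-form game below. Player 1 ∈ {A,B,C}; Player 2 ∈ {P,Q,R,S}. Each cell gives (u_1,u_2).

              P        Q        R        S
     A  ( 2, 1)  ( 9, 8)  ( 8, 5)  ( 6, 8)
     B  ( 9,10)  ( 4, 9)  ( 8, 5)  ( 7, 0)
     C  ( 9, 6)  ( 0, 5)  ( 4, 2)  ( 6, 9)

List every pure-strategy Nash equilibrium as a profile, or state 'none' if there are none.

(A,P): not NE [P1→C gives 9>2; P2→S gives 8>1]
(A,Q): NE
(A,R): not NE [P2→S gives 8>5]
(A,S): not NE [P1→B gives 7>6]
(B,P): NE
(B,Q): not NE [P1→A gives 9>4; P2→P gives 10>9]
(B,R): not NE [P2→P gives 10>5]
(B,S): not NE [P2→P gives 10>0]
(C,P): not NE [P2→S gives 9>6]
(C,Q): not NE [P1→A gives 9>0; P2→S gives 9>5]
(C,R): not NE [P1→B gives 8>4; P2→S gives 9>2]
(C,S): not NE [P1→B gives 7>6]

PSNE = {(A,Q), (B,P)}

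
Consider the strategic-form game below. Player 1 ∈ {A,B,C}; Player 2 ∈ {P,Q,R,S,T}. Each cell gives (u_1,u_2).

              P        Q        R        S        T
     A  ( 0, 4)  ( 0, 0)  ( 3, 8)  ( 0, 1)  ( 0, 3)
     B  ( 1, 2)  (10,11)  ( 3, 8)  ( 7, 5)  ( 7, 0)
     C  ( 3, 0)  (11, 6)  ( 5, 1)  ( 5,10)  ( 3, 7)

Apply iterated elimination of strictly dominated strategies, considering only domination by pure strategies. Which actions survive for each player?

P1 drop A (C beats it: P:3>0 Q:11>0 R:5>3 S:5>0 T:3>0)
P2 drop P (Q beats it: B:11>2 C:6>0)
P2 drop R (Q beats it: B:11>8 C:6>1)
P2 drop T (S beats it: B:5>0 C:10>7)
P1→{B,C} P2→{Q,S}

IESDS → P1:{B,C} P2:{Q,S}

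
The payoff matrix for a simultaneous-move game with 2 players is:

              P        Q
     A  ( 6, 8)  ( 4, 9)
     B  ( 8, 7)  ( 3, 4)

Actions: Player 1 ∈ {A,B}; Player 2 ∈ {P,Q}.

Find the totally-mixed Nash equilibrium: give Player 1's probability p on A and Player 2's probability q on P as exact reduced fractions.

P1 indiff ⇒ q·6+(1-q)·4 = q·8+(1-q)·3 ⇒ q(-2) = (1-q)(-1) ⇒ q = 1/3
P2 indiff ⇒ p·8+(1-p)·7 = p·9+(1-p)·4 ⇒ p(-1) = (1-p)(-3) ⇒ p = 3/4

(p,q) = (3/4, 1/3)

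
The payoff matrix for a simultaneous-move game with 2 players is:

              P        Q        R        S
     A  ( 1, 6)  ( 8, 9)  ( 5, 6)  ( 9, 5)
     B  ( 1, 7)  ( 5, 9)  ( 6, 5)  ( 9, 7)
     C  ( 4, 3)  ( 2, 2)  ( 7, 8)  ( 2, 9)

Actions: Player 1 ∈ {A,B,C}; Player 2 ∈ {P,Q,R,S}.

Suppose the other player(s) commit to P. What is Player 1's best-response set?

argmax u_1 = {C}

u_1(A vs P) = 1
u_1(B vs P) = 1
u_1(C vs P) = 4
max payoff 4 at {C}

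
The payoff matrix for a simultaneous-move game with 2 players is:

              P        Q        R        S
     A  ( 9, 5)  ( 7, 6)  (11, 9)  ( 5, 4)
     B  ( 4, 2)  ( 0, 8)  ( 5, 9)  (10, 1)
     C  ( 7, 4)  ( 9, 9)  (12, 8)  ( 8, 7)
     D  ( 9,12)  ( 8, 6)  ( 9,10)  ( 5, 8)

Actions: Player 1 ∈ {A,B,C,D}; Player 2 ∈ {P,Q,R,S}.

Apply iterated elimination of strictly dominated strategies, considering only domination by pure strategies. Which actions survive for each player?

P2 drop S (R beats it: A:9>4 B:9>1 C:8>7 D:10>8)
P1 drop B (A beats it: P:9>4 Q:7>0 R:11>5)
P1→{A,C,D} P2→{P,Q,R}

IESDS → P1:{A,C,D} P2:{P,Q,R}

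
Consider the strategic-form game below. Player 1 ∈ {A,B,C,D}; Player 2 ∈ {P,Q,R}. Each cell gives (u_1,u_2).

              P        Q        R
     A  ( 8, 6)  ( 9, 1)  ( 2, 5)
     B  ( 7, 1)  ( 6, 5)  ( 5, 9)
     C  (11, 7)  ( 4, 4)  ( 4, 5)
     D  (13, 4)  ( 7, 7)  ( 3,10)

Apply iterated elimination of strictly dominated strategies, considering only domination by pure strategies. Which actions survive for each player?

IESDS → P1:{B,C,D} P2:{P,R}

P2 drop Q (R beats it: A:5>1 B:9>5 C:5>4 D:10>7)
P1 drop A (C beats it: P:11>8 R:4>2)
P1→{B,C,D} P2→{P,R}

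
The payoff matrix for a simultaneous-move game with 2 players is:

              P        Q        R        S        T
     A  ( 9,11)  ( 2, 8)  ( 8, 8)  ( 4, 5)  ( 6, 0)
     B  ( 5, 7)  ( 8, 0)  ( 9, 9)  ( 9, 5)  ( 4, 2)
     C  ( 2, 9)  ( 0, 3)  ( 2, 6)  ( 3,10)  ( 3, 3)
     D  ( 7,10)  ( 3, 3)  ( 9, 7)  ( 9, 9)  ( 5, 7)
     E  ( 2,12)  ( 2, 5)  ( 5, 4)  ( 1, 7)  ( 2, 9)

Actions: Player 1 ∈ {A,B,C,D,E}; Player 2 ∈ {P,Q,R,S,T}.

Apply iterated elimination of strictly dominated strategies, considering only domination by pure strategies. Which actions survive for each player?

IESDS → P1:{A,B,D} P2:{P,R}

P1 drop C (A beats it: P:9>2 Q:2>0 R:8>2 S:4>3 T:6>3)
P1 drop E (B beats it: P:5>2 Q:8>2 R:9>5 S:9>1 T:4>2)
P2 drop Q (P beats it: A:11>8 B:7>0 D:10>3)
P2 drop S (P beats it: A:11>5 B:7>5 D:10>9)
P2 drop T (P beats it: A:11>0 B:7>2 D:10>7)
P1→{A,B,D} P2→{P,R}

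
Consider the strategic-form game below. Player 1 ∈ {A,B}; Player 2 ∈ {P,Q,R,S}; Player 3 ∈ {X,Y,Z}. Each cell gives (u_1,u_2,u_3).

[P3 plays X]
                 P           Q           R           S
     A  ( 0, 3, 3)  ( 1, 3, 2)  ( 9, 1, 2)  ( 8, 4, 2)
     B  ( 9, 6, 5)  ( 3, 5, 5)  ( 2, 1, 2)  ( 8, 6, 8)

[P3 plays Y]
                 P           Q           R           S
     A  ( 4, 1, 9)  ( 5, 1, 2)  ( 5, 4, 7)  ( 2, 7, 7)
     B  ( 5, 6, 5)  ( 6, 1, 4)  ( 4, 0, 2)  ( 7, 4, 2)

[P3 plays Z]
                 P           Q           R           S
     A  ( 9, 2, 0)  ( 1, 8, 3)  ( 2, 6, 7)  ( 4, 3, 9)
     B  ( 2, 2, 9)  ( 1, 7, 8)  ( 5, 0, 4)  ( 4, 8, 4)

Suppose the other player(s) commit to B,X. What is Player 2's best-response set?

argmax u_2 = {P,S}

u_2(P vs B,X) = 6
u_2(Q vs B,X) = 5
u_2(R vs B,X) = 1
u_2(S vs B,X) = 6
max payoff 6 at {P,S}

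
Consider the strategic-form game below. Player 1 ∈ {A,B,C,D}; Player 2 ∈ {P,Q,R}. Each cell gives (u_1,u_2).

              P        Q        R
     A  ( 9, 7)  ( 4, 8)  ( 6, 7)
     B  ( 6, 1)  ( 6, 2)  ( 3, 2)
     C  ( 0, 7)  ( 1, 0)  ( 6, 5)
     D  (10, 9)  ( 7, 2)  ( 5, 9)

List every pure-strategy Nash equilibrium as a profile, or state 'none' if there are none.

PSNE = {(D,P)}

(A,P): not NE [P1→D gives 10>9; P2→Q gives 8>7]
(A,Q): not NE [P1→D gives 7>4]
(A,R): not NE [P2→Q gives 8>7]
(B,P): not NE [P1→D gives 10>6; P2→R gives 2>1]
(B,Q): not NE [P1→D gives 7>6]
(B,R): not NE [P1→C gives 6>3]
(C,P): not NE [P1→D gives 10>0]
(C,Q): not NE [P1→D gives 7>1; P2→P gives 7>0]
(C,R): not NE [P2→P gives 7>5]
(D,P): NE
(D,Q): not NE [P2→R gives 9>2]
(D,R): not NE [P1→C gives 6>5]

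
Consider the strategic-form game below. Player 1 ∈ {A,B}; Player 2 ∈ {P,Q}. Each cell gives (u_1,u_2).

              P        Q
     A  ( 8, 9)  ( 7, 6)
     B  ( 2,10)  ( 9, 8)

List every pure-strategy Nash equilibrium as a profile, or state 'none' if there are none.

PSNE = {(A,P)}

(A,P): NE
(A,Q): not NE [P1→B gives 9>7; P2→P gives 9>6]
(B,P): not NE [P1→A gives 8>2]
(B,Q): not NE [P2→P gives 10>8]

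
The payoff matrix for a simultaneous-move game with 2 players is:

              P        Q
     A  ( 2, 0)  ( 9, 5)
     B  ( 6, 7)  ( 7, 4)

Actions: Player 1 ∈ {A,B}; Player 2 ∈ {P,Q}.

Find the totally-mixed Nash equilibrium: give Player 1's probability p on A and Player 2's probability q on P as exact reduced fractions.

(p,q) = (3/8, 1/3)

P1 indiff ⇒ q·2+(1-q)·9 = q·6+(1-q)·7 ⇒ q(-4) = (1-q)(-2) ⇒ q = 1/3
P2 indiff ⇒ p·0+(1-p)·7 = p·5+(1-p)·4 ⇒ p(-5) = (1-p)(-3) ⇒ p = 3/8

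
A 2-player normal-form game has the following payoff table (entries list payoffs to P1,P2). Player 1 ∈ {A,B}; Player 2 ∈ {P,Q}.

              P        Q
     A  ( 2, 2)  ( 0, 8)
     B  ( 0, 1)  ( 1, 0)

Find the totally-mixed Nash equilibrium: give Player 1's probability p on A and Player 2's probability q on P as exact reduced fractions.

P1 mixes 1/7 on A; P2 mixes 1/3 on P

P1 indiff ⇒ q·2+(1-q)·0 = q·0+(1-q)·1 ⇒ q(2) = (1-q)(1) ⇒ q = 1/3
P2 indiff ⇒ p·2+(1-p)·1 = p·8+(1-p)·0 ⇒ p(-6) = (1-p)(-1) ⇒ p = 1/7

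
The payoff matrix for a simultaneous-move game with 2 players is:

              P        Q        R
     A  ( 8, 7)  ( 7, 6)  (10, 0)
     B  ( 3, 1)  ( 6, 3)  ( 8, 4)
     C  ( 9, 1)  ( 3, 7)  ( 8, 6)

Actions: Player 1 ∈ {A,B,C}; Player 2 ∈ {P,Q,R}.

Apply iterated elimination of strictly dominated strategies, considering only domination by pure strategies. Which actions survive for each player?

Remaining: P1:{A,C} P2:{P,Q}

P1 drop B (A beats it: P:8>3 Q:7>6 R:10>8)
P2 drop R (Q beats it: A:6>0 C:7>6)
P1→{A,C} P2→{P,Q}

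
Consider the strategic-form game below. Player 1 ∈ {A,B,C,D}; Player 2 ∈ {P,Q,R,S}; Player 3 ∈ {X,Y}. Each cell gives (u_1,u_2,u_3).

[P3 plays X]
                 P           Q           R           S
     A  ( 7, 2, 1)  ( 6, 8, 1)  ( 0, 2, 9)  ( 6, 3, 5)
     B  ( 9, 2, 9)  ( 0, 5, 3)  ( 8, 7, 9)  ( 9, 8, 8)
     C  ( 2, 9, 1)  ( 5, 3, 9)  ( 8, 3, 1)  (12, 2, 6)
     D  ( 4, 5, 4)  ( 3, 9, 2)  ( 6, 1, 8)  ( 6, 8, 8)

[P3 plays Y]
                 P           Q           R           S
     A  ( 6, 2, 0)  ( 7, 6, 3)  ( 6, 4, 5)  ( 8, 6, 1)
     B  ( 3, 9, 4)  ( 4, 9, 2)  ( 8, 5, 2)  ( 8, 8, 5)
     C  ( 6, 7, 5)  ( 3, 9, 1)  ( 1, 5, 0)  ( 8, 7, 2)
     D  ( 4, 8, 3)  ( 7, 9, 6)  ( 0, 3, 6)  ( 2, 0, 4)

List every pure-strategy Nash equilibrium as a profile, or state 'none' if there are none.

Nash profiles: (A,Q,Y), (D,Q,Y)

(A,P,X): not NE [P1→B gives 9>7; P2→Q gives 8>2]
(A,P,Y): not NE [P2→S gives 6>2; P3→X gives 1>0]
(A,Q,X): not NE [P3→Y gives 3>1]
(A,Q,Y): NE
(A,R,X): not NE [P1→C gives 8>0; P2→Q gives 8>2]
(A,R,Y): not NE [P1→B gives 8>6; P2→S gives 6>4; P3→X gives 9>5]
(A,S,X): not NE [P1→C gives 12>6; P2→Q gives 8>3]
(A,S,Y): not NE [P3→X gives 5>1]
(B,P,X): not NE [P2→S gives 8>2]
(B,P,Y): not NE [P1→C gives 6>3; P3→X gives 9>4]
(B,Q,X): not NE [P1→A gives 6>0; P2→S gives 8>5]
(B,Q,Y): not NE [P1→D gives 7>4; P3→X gives 3>2]
(B,R,X): not NE [P2→S gives 8>7]
(B,R,Y): not NE [P2→Q gives 9>5; P3→X gives 9>2]
(B,S,X): not NE [P1→C gives 12>9]
(B,S,Y): not NE [P2→Q gives 9>8; P3→X gives 8>5]
(C,P,X): not NE [P1→B gives 9>2; P3→Y gives 5>1]
(C,P,Y): not NE [P2→Q gives 9>7]
(C,Q,X): not NE [P1→A gives 6>5; P2→P gives 9>3]
(C,Q,Y): not NE [P1→D gives 7>3; P3→X gives 9>1]
(C,R,X): not NE [P2→P gives 9>3]
(C,R,Y): not NE [P1→B gives 8>1; P2→Q gives 9>5; P3→X gives 1>0]
(C,S,X): not NE [P2→P gives 9>2]
(C,S,Y): not NE [P2→Q gives 9>7; P3→X gives 6>2]
(D,P,X): not NE [P1→B gives 9>4; P2→Q gives 9>5]
(D,P,Y): not NE [P1→C gives 6>4; P2→Q gives 9>8; P3→X gives 4>3]
(D,Q,X): not NE [P1→A gives 6>3; P3→Y gives 6>2]
(D,Q,Y): NE
(D,R,X): not NE [P1→C gives 8>6; P2→Q gives 9>1]
(D,R,Y): not NE [P1→B gives 8>0; P2→Q gives 9>3; P3→X gives 8>6]
(D,S,X): not NE [P1→C gives 12>6; P2→Q gives 9>8]
(D,S,Y): not NE [P1→C gives 8>2; P2→Q gives 9>0; P3→X gives 8>4]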